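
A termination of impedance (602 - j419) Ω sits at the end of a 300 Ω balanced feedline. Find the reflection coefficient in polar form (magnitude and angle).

Γ ≈ 0.519 ∠ -29.3°

Γ = (Z_L − Z_0)/(Z_L + Z_0) = (302 − j419)/(902 − j419)
|Γ| = 516/995 = 0.519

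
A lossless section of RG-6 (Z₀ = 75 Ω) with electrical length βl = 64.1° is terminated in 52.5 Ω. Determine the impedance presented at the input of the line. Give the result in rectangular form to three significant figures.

tan(βl) = tan(64.1°) = 2.06
Z_in = Z_0·(Z_L + jZ_0·tanβl)/(Z_0 + jZ_L·tanβl)
     = 75·(52.5 + j154)/(75 + j108)

Z_in ≈ 89.4 + j25.6 Ω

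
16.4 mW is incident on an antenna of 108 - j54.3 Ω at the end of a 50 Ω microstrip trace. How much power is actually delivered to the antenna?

P_delivered ≈ 12.7 mW

|Γ| = |(58 − j54.3)/(158 − j54.3)| = 0.476
|Γ|² = 0.226
P_refl = |Γ|²·P_inc = 3.71 mW, P_del = (1 − |Γ|²)·P_inc = 12.7 mW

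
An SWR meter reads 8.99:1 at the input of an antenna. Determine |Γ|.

|Γ| ≈ 0.8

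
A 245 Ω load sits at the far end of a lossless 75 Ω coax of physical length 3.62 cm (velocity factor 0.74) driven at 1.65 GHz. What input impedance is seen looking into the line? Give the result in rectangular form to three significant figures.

Z_in ≈ 23.3 + j8.17 Ω

λ = v/f = 0.74·c / 1.65 GHz = 0.135 m
βl = 2π·l/λ = 2π × 0.269 = 96.9°
tan(βl) = tan(96.9°) = -8.31
Z_in = Z_0·(Z_L + jZ_0·tanβl)/(Z_0 + jZ_L·tanβl)
     = 75·(245 − j623)/(75 − j2040)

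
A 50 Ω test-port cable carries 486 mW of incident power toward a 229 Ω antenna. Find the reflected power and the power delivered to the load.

P_reflected ≈ 200 mW; P_delivered ≈ 286 mW

Γ = (229 − 50)/(229 + 50) = 0.642
|Γ|² = 0.412
P_refl = |Γ|²·P_inc = 200 mW, P_del = (1 − |Γ|²)·P_inc = 286 mW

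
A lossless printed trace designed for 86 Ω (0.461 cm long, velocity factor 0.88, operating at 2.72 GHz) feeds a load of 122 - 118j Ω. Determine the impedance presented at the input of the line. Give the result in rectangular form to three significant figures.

λ = v/f = 0.88·c / 2.72 GHz = 0.0971 m
βl = 2π·l/λ = 2π × 0.0475 = 17.1°
tan(βl) = tan(17.1°) = 0.308
Z_in = Z_0·(Z_L + jZ_0·tanβl)/(Z_0 + jZ_L·tanβl)
     = 86·(122 − j91.5)/(122 + j37.5)

Z_in ≈ 60.4 − j82.9 Ω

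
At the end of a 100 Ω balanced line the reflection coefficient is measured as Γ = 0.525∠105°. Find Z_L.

Z_L = Z_0·(1 + Γ)/(1 − Γ) = 100·(0.864 + j0.507)/(1.14 − j0.507)

Z_L ≈ 46.8 + j65.5 Ω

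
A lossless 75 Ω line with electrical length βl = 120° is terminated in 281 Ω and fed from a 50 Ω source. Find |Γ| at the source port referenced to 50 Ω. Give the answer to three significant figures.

tan(βl) = -1.73
Z_in = Z_0·(Z_L + jZ_0·tanβl)/(Z_0 + jZ_L·tanβl) = 26.1 + j39.3 Ω
Γ_s = (Z_in − Z_s)/(Z_in + Z_s) = (-23.9 + j39.3)/(76.1 + j39.3), |Γ_s| = 0.537

|Γ| ≈ 0.537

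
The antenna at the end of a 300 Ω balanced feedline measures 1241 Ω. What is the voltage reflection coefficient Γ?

Γ = (Z_L − Z_0)/(Z_L + Z_0) = (1241 − 300)/(1241 + 300) = 941/1541

Γ = 0.611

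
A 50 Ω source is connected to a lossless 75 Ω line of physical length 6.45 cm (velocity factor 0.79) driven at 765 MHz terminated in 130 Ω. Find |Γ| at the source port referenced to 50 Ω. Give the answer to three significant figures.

λ = v/f = 0.79·c / 765 MHz = 0.31 m
βl = 2π·l/λ = 2π × 0.208 = 75°
tan(βl) = 3.72
Z_in = Z_0·(Z_L + jZ_0·tanβl)/(Z_0 + jZ_L·tanβl) = 45.3 − j13.1 Ω
Γ_s = (Z_in − Z_s)/(Z_in + Z_s) = (-4.69 − j13.1)/(95.3 − j13.1), |Γ_s| = 0.145

|Γ| ≈ 0.145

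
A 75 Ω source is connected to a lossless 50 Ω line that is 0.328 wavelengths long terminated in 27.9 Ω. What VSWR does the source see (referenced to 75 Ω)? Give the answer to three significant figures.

VSWR ≈ 1.66

βl = 2π × 0.328 = 118°
tan(βl) = -1.87
Z_in = Z_0·(Z_L + jZ_0·tanβl)/(Z_0 + jZ_L·tanβl) = 60.1 − j30.8 Ω
Γ_s = (Z_in − Z_s)/(Z_in + Z_s) = (-14.9 − j30.8)/(135 − j30.8), |Γ_s| = 0.247
VSWR = (1 + |Γ_s|)/(1 − |Γ_s|)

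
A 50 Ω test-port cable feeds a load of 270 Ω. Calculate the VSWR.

For a purely resistive load, VSWR = R_L/Z_0 or Z_0/R_L (whichever > 1) = 270/50

VSWR ≈ 5.4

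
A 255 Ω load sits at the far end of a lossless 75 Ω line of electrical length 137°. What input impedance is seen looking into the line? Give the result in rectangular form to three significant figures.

Z_in ≈ 43.1 + j66.8 Ω

tan(βl) = tan(137°) = -0.933
Z_in = Z_0·(Z_L + jZ_0·tanβl)/(Z_0 + jZ_L·tanβl)
     = 75·(255 − j69.9)/(75 − j238)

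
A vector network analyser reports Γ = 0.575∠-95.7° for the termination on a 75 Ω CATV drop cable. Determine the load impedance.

Z_L = Z_0·(1 + Γ)/(1 − Γ) = 75·(0.943 − j0.572)/(1.06 + j0.572)

Z_L ≈ 34.7 − j59.4 Ω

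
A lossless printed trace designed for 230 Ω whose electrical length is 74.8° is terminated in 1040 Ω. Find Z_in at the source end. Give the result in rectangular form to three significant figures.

Z_in ≈ 54.4 − j59.2 Ω

tan(βl) = tan(74.8°) = 3.68
Z_in = Z_0·(Z_L + jZ_0·tanβl)/(Z_0 + jZ_L·tanβl)
     = 230·(1040 + j847)/(230 + j3830)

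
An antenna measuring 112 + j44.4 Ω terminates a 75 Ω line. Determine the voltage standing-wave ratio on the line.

VSWR ≈ 1.86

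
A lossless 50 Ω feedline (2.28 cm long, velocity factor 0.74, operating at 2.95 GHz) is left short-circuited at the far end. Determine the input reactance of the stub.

X_in ≈ -145 Ω (capacitive)

λ = v/f = 0.74·c / 2.95 GHz = 0.0753 m
βl = 2π·l/λ = 2π × 0.303 = 109°
tan(βl) = -2.89
For a short-circuited stub, Z_in = jZ_0·tan(βl)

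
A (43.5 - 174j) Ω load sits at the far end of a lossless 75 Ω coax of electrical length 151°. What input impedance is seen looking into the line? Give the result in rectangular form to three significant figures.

Z_in ≈ 307 + j409 Ω

tan(βl) = tan(151°) = -0.554
Z_in = Z_0·(Z_L + jZ_0·tanβl)/(Z_0 + jZ_L·tanβl)
     = 75·(43.5 − j216)/(-21.4 − j24.1)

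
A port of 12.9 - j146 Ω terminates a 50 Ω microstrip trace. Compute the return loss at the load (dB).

RL ≈ 0.468 dB

Γ = (-37.1 − j146)/(62.9 − j146), |Γ| = 0.948
RL = −20·log₁₀|Γ| = −20·log₁₀(0.948)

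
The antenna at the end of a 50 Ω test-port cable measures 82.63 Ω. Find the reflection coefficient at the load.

Γ = (Z_L − Z_0)/(Z_L + Z_0) = (82.63 − 50)/(82.63 + 50) = 32.63/132.6

Γ = 0.246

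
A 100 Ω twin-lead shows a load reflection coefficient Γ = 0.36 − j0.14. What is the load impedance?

Z_L = Z_0·(1 + Γ)/(1 − Γ) = 100·(1.36 − j0.14)/(0.64 + j0.14)

Z_L ≈ 198 − j65.2 Ω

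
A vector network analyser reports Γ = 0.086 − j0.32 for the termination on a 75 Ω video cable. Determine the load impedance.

Z_L = Z_0·(1 + Γ)/(1 − Γ) = 75·(1.09 − j0.32)/(0.914 + j0.32)

Z_L ≈ 71.2 − j51.2 Ω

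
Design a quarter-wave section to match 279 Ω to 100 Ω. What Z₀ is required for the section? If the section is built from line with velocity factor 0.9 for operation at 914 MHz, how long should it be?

Z_qwt ≈ 167 Ω; length ≈ 7.39 cm

Z_qwt = √(Z_0·R_L) = √(100 × 279) = √27900
λ = 0.9·c/f = 0.295 m, so l = λ/4 = 0.0739 m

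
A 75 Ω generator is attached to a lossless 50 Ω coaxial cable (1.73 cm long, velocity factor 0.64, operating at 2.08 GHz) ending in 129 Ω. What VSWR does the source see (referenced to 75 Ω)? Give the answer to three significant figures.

λ = v/f = 0.64·c / 2.08 GHz = 0.0923 m
βl = 2π·l/λ = 2π × 0.187 = 67.5°
tan(βl) = 2.41
Z_in = Z_0·(Z_L + jZ_0·tanβl)/(Z_0 + jZ_L·tanβl) = 22.1 − j17.2 Ω
Γ_s = (Z_in − Z_s)/(Z_in + Z_s) = (-52.9 − j17.2)/(97.1 − j17.2), |Γ_s| = 0.563
VSWR = (1 + |Γ_s|)/(1 − |Γ_s|)

VSWR ≈ 3.58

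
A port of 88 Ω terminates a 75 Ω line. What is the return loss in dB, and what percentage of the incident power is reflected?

Γ = (88 − 75)/(88 + 75) = 0.0798
RL = −20·log₁₀(0.0798) = 22 dB
P_refl/P_inc = |Γ|² = 0.00636

RL ≈ 22 dB; 0.636% of incident power reflected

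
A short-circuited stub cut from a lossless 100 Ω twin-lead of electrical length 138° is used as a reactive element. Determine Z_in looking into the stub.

Z_in ≈ −j90 Ω

tan(βl) = -0.9
For a short-circuited stub, Z_in = jZ_0·tan(βl)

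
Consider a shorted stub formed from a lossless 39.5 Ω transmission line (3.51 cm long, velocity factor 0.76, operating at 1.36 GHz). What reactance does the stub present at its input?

λ = v/f = 0.76·c / 1.36 GHz = 0.168 m
βl = 2π·l/λ = 2π × 0.209 = 75.4°
tan(βl) = 3.83
For a shorted stub, Z_in = jZ_0·tan(βl)

X_in ≈ 151 Ω (inductive)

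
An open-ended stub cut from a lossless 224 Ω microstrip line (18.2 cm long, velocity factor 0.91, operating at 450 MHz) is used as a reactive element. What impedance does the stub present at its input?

λ = v/f = 0.91·c / 450 MHz = 0.607 m
βl = 2π·l/λ = 2π × 0.3 = 108°
tan(βl) = -3.08
For an open-ended stub, Z_in = −jZ_0·cot(βl) = −jZ_0/tan(βl)

Z_in ≈ +j72.8 Ω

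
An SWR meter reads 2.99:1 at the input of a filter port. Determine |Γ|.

|Γ| ≈ 0.499

|Γ| = (S − 1)/(S + 1) = (2.99 − 1)/(2.99 + 1) = 1.99/3.99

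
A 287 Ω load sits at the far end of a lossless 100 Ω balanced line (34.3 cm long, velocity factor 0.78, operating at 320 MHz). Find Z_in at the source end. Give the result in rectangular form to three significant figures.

λ = v/f = 0.78·c / 320 MHz = 0.731 m
βl = 2π·l/λ = 2π × 0.469 = 169°
tan(βl) = tan(169°) = -0.197
Z_in = Z_0·(Z_L + jZ_0·tanβl)/(Z_0 + jZ_L·tanβl)
     = 100·(287 − j19.7)/(100 − j56.5)

Z_in ≈ 226 + j108 Ω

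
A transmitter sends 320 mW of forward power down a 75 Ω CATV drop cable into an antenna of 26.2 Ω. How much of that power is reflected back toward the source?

Γ = (26.2 − 75)/(26.2 + 75) = -0.482
|Γ|² = 0.233
P_refl = |Γ|²·P_inc = 74.4 mW, P_del = (1 − |Γ|²)·P_inc = 246 mW

P_reflected ≈ 74.4 mW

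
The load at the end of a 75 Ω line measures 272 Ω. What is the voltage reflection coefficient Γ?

Γ = 0.568

Γ = (Z_L − Z_0)/(Z_L + Z_0) = (272 − 75)/(272 + 75) = 197/347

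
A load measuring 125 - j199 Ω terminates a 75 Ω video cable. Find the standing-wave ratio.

Γ = (Z_L − Z_0)/(Z_L + Z_0) = (50 − j199)/(200 − j199)
|Γ| = 205/282 = 0.727
VSWR = (1 + |Γ|)/(1 − |Γ|) = 1.73/0.273

VSWR ≈ 6.33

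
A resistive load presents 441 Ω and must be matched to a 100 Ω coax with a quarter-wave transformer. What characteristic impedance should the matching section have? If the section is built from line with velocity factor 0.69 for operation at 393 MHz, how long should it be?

Z_qwt = √(Z_0·R_L) = √(100 × 441) = √44100
λ = 0.69·c/f = 0.527 m, so l = λ/4 = 0.132 m

Z_qwt ≈ 210 Ω; length ≈ 13.2 cm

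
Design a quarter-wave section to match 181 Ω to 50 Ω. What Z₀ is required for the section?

Z_qwt = √(Z_0·R_L) = √(50 × 181) = √9050

Z_qwt ≈ 95.1 Ω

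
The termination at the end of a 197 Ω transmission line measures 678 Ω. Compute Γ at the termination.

Γ = (Z_L − Z_0)/(Z_L + Z_0) = (678 − 197)/(678 + 197) = 481/875

Γ = 0.55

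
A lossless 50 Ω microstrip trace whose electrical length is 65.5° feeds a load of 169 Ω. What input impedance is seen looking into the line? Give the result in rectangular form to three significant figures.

Z_in ≈ 17.5 − j20.4 Ω

tan(βl) = tan(65.5°) = 2.19
Z_in = Z_0·(Z_L + jZ_0·tanβl)/(Z_0 + jZ_L·tanβl)
     = 50·(169 + j110)/(50 + j371)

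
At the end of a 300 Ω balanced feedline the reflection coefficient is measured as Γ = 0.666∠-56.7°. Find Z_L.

Z_L ≈ 234 − j469 Ω

Z_L = Z_0·(1 + Γ)/(1 − Γ) = 300·(1.37 − j0.557)/(0.634 + j0.557)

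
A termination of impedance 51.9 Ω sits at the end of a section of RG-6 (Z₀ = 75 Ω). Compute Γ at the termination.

Γ = -0.182

Γ = (Z_L − Z_0)/(Z_L + Z_0) = (51.9 − 75)/(51.9 + 75) = -23.1/126.9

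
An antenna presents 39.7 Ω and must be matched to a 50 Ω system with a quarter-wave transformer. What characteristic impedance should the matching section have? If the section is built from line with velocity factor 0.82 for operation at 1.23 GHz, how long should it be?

Z_qwt ≈ 44.6 Ω; length ≈ 5 cm

Z_qwt = √(Z_0·R_L) = √(50 × 39.7) = √1985
λ = 0.82·c/f = 0.2 m, so l = λ/4 = 0.05 m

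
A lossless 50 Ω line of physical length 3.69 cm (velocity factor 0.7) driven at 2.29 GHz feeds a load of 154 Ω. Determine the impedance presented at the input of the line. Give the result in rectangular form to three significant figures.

Z_in ≈ 40.4 + j52.4 Ω

λ = v/f = 0.7·c / 2.29 GHz = 0.0917 m
βl = 2π·l/λ = 2π × 0.402 = 145°
tan(βl) = tan(145°) = -0.704
Z_in = Z_0·(Z_L + jZ_0·tanβl)/(Z_0 + jZ_L·tanβl)
     = 50·(154 − j35.2)/(50 − j108)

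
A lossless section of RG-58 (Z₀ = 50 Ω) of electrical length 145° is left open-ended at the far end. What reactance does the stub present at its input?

X_in ≈ 71.4 Ω (inductive)

tan(βl) = -0.7
For an open-ended stub, Z_in = −jZ_0·cot(βl) = −jZ_0/tan(βl)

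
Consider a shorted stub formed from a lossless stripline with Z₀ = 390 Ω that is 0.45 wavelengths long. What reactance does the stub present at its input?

X_in ≈ -127 Ω (capacitive)

βl = 2π × 0.45 = 162°
tan(βl) = -0.325
For a shorted stub, Z_in = jZ_0·tan(βl)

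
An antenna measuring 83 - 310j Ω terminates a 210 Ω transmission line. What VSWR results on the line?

VSWR ≈ 8.32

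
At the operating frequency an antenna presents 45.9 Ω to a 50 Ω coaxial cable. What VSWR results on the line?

Γ = (45.9 − 50)/(45.9 + 50) = -0.0428
VSWR = (1 + 0.0428)/(1 − 0.0428)

VSWR ≈ 1.09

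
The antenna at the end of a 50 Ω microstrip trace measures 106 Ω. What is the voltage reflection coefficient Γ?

Γ = (Z_L − Z_0)/(Z_L + Z_0) = (106 − 50)/(106 + 50) = 56/156

Γ = 0.359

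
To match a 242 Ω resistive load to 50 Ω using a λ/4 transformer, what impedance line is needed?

Z_qwt = √(Z_0·R_L) = √(50 × 242) = √12100

Z_qwt ≈ 110 Ω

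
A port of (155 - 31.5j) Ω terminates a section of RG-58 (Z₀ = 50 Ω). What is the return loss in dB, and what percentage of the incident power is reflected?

RL ≈ 5.54 dB; 27.9% of incident power reflected

Γ = (105 − j31.5)/(205 − j31.5), |Γ| = 0.529
RL = −20·log₁₀(0.529) = 5.54 dB
P_refl/P_inc = |Γ|² = 0.279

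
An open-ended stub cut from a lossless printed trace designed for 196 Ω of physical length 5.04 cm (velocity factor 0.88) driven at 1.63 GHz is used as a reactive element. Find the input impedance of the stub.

λ = v/f = 0.88·c / 1.63 GHz = 0.162 m
βl = 2π·l/λ = 2π × 0.311 = 112°
tan(βl) = -2.47
For an open-ended stub, Z_in = −jZ_0·cot(βl) = −jZ_0/tan(βl)

Z_in ≈ +j79.3 Ω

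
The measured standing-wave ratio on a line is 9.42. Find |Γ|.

|Γ| = (S − 1)/(S + 1) = (9.42 − 1)/(9.42 + 1) = 8.42/10.4

|Γ| ≈ 0.808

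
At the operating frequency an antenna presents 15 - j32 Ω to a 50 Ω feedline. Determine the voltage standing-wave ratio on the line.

VSWR ≈ 4.79

Γ = (Z_L − Z_0)/(Z_L + Z_0) = (-35 − j32)/(65 − j32)
|Γ| = 47.4/72.4 = 0.655
VSWR = (1 + |Γ|)/(1 − |Γ|) = 1.65/0.345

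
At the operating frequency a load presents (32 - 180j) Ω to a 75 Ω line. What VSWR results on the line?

VSWR ≈ 16.2

Γ = (Z_L − Z_0)/(Z_L + Z_0) = (-43 − j180)/(107 − j180)
|Γ| = 185/209 = 0.884
VSWR = (1 + |Γ|)/(1 − |Γ|) = 1.88/0.116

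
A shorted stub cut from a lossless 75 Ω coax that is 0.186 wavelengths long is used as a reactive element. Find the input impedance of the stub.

Z_in ≈ +j176 Ω

βl = 2π × 0.186 = 67°
tan(βl) = 2.35
For a shorted stub, Z_in = jZ_0·tan(βl)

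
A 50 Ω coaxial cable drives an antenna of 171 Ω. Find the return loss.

RL ≈ 5.23 dB

Γ = (171 − 50)/(171 + 50) = 0.548
RL = −20·log₁₀|Γ| = −20·log₁₀(0.548)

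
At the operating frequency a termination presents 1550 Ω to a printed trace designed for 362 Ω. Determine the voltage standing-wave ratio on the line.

VSWR ≈ 4.28

Γ = (1550 − 362)/(1550 + 362) = 0.621
VSWR = (1 + 0.621)/(1 − 0.621)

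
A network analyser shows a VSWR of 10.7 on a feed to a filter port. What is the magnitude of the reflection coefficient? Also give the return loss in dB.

|Γ| ≈ 0.829; return loss ≈ 1.63 dB

|Γ| = (S − 1)/(S + 1) = (10.7 − 1)/(10.7 + 1) = 9.7/11.7
RL = −20·log₁₀|Γ| = −20·log₁₀(0.829)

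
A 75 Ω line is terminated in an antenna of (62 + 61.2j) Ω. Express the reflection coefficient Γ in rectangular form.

Γ = (Z_L − Z_0)/(Z_L + Z_0) = (-13 + j61.2)/(137 + j61.2)

Γ ≈ 0.0873 + j0.408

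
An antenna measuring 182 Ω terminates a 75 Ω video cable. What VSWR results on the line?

Γ = (182 − 75)/(182 + 75) = 0.416
VSWR = (1 + 0.416)/(1 − 0.416)

VSWR ≈ 2.43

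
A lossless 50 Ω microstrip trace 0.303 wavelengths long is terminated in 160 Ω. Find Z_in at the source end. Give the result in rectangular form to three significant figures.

βl = 2π × 0.303 = 109°
tan(βl) = tan(109°) = -2.89
Z_in = Z_0·(Z_L + jZ_0·tanβl)/(Z_0 + jZ_L·tanβl)
     = 50·(160 − j145)/(50 − j463)

Z_in ≈ 17.3 + j15.4 Ω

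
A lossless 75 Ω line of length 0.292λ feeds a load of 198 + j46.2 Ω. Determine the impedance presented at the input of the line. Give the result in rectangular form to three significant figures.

βl = 2π × 0.292 = 105°
tan(βl) = tan(105°) = -3.7
Z_in = Z_0·(Z_L + jZ_0·tanβl)/(Z_0 + jZ_L·tanβl)
     = 75·(198 − j231)/(246 − j733)

Z_in ≈ 27.4 + j11.1 Ω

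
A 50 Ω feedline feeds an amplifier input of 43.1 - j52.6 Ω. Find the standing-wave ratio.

Γ = (Z_L − Z_0)/(Z_L + Z_0) = (-6.9 − j52.6)/(93.1 − j52.6)
|Γ| = 53.1/107 = 0.496
VSWR = (1 + |Γ|)/(1 − |Γ|) = 1.5/0.504

VSWR ≈ 2.97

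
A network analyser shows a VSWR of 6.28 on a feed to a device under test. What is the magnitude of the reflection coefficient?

|Γ| ≈ 0.725

|Γ| = (S − 1)/(S + 1) = (6.28 − 1)/(6.28 + 1) = 5.28/7.28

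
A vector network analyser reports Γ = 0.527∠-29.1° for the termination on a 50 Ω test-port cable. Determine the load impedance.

Z_L ≈ 101 − j71.8 Ω

Z_L = Z_0·(1 + Γ)/(1 − Γ) = 50·(1.46 − j0.256)/(0.54 + j0.256)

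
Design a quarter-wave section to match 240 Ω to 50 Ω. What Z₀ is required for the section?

Z_qwt = √(Z_0·R_L) = √(50 × 240) = √12000

Z_qwt ≈ 110 Ω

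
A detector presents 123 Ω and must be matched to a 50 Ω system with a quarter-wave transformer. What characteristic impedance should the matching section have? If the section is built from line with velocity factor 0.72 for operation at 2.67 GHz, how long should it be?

Z_qwt = √(Z_0·R_L) = √(50 × 123) = √6150
λ = 0.72·c/f = 0.0809 m, so l = λ/4 = 0.0202 m

Z_qwt ≈ 78.4 Ω; length ≈ 2.02 cm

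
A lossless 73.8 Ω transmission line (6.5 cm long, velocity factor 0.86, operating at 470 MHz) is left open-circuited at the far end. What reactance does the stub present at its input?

X_in ≈ -80.2 Ω (capacitive)

λ = v/f = 0.86·c / 470 MHz = 0.549 m
βl = 2π·l/λ = 2π × 0.118 = 42.6°
tan(βl) = 0.92
For an open-circuited stub, Z_in = −jZ_0·cot(βl) = −jZ_0/tan(βl)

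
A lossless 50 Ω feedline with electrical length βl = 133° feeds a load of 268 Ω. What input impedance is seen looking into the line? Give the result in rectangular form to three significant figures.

tan(βl) = tan(133°) = -1.07
Z_in = Z_0·(Z_L + jZ_0·tanβl)/(Z_0 + jZ_L·tanβl)
     = 50·(268 − j53.6)/(50 − j287)

Z_in ≈ 16.9 + j43.7 Ω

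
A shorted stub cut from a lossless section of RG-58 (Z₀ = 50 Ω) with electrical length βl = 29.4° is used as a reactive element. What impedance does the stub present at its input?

Z_in ≈ +j28.2 Ω

tan(βl) = 0.563
For a shorted stub, Z_in = jZ_0·tan(βl)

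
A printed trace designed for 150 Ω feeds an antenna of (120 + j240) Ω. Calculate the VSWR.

Γ = (Z_L − Z_0)/(Z_L + Z_0) = (-30 + j240)/(270 + j240)
|Γ| = 242/361 = 0.67
VSWR = (1 + |Γ|)/(1 − |Γ|) = 1.67/0.33

VSWR ≈ 5.05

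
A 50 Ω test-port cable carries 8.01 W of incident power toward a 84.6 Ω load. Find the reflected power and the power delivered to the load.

P_reflected ≈ 0.529 W; P_delivered ≈ 7.48 W

Γ = (84.6 − 50)/(84.6 + 50) = 0.257
|Γ|² = 0.0661
P_refl = |Γ|²·P_inc = 0.529 W, P_del = (1 − |Γ|²)·P_inc = 7.48 W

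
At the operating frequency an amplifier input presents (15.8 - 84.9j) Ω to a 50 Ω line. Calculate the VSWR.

Γ = (Z_L − Z_0)/(Z_L + Z_0) = (-34.2 − j84.9)/(65.8 − j84.9)
|Γ| = 91.5/107 = 0.852
VSWR = (1 + |Γ|)/(1 − |Γ|) = 1.85/0.148

VSWR ≈ 12.5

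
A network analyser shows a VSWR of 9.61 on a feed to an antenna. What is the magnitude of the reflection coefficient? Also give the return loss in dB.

|Γ| ≈ 0.811; return loss ≈ 1.81 dB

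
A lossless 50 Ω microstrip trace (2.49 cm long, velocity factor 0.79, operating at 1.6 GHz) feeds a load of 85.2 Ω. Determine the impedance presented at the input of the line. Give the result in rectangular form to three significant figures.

Z_in ≈ 34.9 − j16.7 Ω

λ = v/f = 0.79·c / 1.6 GHz = 0.148 m
βl = 2π·l/λ = 2π × 0.168 = 60.5°
tan(βl) = tan(60.5°) = 1.77
Z_in = Z_0·(Z_L + jZ_0·tanβl)/(Z_0 + jZ_L·tanβl)
     = 50·(85.2 + j88.4)/(50 + j151)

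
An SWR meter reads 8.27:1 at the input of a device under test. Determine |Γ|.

|Γ| = (S − 1)/(S + 1) = (8.27 − 1)/(8.27 + 1) = 7.27/9.27

|Γ| ≈ 0.784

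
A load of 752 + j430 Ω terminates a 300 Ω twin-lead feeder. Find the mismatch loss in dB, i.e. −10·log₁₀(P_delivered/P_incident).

mismatch loss ≈ 1.56 dB

Γ = (452 + j430)/(1052 + j430), |Γ| = 0.549
|Γ|² = 0.301, so P_del/P_inc = 1 − |Γ|² = 0.699
ML = −10·log₁₀(1 − |Γ|²)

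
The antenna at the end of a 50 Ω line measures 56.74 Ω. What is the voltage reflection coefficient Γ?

Γ = 0.0631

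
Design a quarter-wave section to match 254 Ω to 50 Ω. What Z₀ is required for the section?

Z_qwt ≈ 113 Ω

Z_qwt = √(Z_0·R_L) = √(50 × 254) = √12700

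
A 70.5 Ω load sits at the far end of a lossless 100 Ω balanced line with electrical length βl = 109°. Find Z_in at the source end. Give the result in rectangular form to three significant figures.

tan(βl) = tan(109°) = -2.9
Z_in = Z_0·(Z_L + jZ_0·tanβl)/(Z_0 + jZ_L·tanβl)
     = 100·(70.5 − j290)/(100 − j205)

Z_in ≈ 128 − j28.1 Ω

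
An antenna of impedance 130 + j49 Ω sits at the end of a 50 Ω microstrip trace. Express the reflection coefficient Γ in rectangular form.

Γ = (Z_L − Z_0)/(Z_L + Z_0) = (80 + j49)/(180 + j49)

Γ ≈ 0.483 + j0.141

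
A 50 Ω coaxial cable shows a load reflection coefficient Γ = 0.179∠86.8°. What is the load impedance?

Z_L = Z_0·(1 + Γ)/(1 − Γ) = 50·(1.01 + j0.179)/(0.99 − j0.179)

Z_L ≈ 47.8 + j17.7 Ω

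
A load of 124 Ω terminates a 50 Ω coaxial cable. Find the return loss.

Γ = (124 − 50)/(124 + 50) = 0.425
RL = −20·log₁₀|Γ| = −20·log₁₀(0.425)

RL ≈ 7.43 dB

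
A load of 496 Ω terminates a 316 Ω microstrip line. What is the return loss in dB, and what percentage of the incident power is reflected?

RL ≈ 13.1 dB; 4.91% of incident power reflected

Γ = (496 − 316)/(496 + 316) = 0.222
RL = −20·log₁₀(0.222) = 13.1 dB
P_refl/P_inc = |Γ|² = 0.0491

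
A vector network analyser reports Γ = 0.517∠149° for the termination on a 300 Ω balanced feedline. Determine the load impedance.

Z_L ≈ 102 + j74.2 Ω

Z_L = Z_0·(1 + Γ)/(1 − Γ) = 300·(0.557 + j0.266)/(1.44 − j0.266)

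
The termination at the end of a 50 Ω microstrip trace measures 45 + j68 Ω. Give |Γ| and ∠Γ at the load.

Γ ≈ 0.584 ∠ 58.6°

Γ = (Z_L − Z_0)/(Z_L + Z_0) = (-5 + j68)/(95 + j68)
|Γ| = 68.2/117 = 0.584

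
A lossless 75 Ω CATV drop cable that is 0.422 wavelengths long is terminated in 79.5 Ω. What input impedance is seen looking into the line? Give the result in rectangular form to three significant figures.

βl = 2π × 0.422 = 152°
tan(βl) = tan(152°) = -0.534
Z_in = Z_0·(Z_L + jZ_0·tanβl)/(Z_0 + jZ_L·tanβl)
     = 75·(79.5 − j40)/(75 − j42.4)

Z_in ≈ 77.4 + j3.75 Ω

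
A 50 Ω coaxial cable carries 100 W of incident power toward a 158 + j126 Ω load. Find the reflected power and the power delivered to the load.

P_reflected ≈ 46.6 W; P_delivered ≈ 53.4 W

|Γ| = |(108 + j126)/(208 + j126)| = 0.682
|Γ|² = 0.466
P_refl = |Γ|²·P_inc = 46.6 W, P_del = (1 − |Γ|²)·P_inc = 53.4 W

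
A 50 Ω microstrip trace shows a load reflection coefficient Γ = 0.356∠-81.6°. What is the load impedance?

Z_L = Z_0·(1 + Γ)/(1 − Γ) = 50·(1.05 − j0.352)/(0.948 + j0.352)

Z_L ≈ 42.7 − j34.4 Ω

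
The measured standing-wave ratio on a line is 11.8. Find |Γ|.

|Γ| = (S − 1)/(S + 1) = (11.8 − 1)/(11.8 + 1) = 10.8/12.8

|Γ| ≈ 0.844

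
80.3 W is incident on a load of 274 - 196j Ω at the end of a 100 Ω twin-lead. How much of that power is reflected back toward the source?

|Γ| = |(174 − j196)/(374 − j196)| = 0.621
|Γ|² = 0.385
P_refl = |Γ|²·P_inc = 30.9 W, P_del = (1 − |Γ|²)·P_inc = 49.4 W

P_reflected ≈ 30.9 W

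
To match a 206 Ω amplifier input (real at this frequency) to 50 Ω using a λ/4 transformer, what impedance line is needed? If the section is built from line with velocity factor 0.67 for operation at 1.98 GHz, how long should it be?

Z_qwt ≈ 101 Ω; length ≈ 2.54 cm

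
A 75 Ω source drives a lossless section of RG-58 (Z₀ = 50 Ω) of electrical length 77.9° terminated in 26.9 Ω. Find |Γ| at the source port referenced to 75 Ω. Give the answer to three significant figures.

|Γ| ≈ 0.152

tan(βl) = 4.66
Z_in = Z_0·(Z_L + jZ_0·tanβl)/(Z_0 + jZ_L·tanβl) = 83.9 + j22.7 Ω
Γ_s = (Z_in − Z_s)/(Z_in + Z_s) = (8.89 + j22.7)/(159 + j22.7), |Γ_s| = 0.152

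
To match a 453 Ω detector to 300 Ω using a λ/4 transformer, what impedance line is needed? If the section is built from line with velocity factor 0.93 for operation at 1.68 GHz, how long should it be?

Z_qwt = √(Z_0·R_L) = √(300 × 453) = √135900
λ = 0.93·c/f = 0.166 m, so l = λ/4 = 0.0415 m

Z_qwt ≈ 369 Ω; length ≈ 4.15 cm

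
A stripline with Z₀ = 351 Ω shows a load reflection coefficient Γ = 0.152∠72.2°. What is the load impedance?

Z_L = Z_0·(1 + Γ)/(1 − Γ) = 351·(1.05 + j0.145)/(0.954 − j0.145)

Z_L ≈ 369 + j109 Ω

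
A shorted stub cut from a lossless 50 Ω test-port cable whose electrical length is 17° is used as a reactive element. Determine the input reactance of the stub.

X_in ≈ 15.3 Ω (inductive)

tan(βl) = 0.306
For a shorted stub, Z_in = jZ_0·tan(βl)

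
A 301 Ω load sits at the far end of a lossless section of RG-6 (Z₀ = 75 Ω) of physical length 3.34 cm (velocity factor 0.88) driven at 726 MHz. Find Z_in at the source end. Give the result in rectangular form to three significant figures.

Z_in ≈ 54.8 − j94.2 Ω

λ = v/f = 0.88·c / 726 MHz = 0.364 m
βl = 2π·l/λ = 2π × 0.0919 = 33.1°
tan(βl) = tan(33.1°) = 0.651
Z_in = Z_0·(Z_L + jZ_0·tanβl)/(Z_0 + jZ_L·tanβl)
     = 75·(301 + j48.8)/(75 + j196)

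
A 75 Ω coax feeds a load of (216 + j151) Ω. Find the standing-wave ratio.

VSWR ≈ 4.41

Γ = (Z_L − Z_0)/(Z_L + Z_0) = (141 + j151)/(291 + j151)
|Γ| = 207/328 = 0.63
VSWR = (1 + |Γ|)/(1 − |Γ|) = 1.63/0.37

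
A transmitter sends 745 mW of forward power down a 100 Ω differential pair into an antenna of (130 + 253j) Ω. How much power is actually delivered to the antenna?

|Γ| = |(30 + j253)/(230 + j253)| = 0.745
|Γ|² = 0.555
P_refl = |Γ|²·P_inc = 414 mW, P_del = (1 − |Γ|²)·P_inc = 331 mW

P_delivered ≈ 331 mW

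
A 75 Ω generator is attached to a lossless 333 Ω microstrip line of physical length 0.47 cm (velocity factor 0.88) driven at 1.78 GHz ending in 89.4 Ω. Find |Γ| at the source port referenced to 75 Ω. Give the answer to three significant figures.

|Γ| ≈ 0.361

λ = v/f = 0.88·c / 1.78 GHz = 0.148 m
βl = 2π·l/λ = 2π × 0.0317 = 11.4°
tan(βl) = 0.202
Z_in = Z_0·(Z_L + jZ_0·tanβl)/(Z_0 + jZ_L·tanβl) = 92.8 + j62.2 Ω
Γ_s = (Z_in − Z_s)/(Z_in + Z_s) = (17.8 + j62.2)/(168 + j62.2), |Γ_s| = 0.361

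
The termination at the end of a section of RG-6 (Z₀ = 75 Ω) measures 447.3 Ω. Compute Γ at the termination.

Γ = (Z_L − Z_0)/(Z_L + Z_0) = (447.3 − 75)/(447.3 + 75) = 372.3/522.3

Γ = 0.713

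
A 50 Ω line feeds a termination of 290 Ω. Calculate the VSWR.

For a purely resistive load, VSWR = R_L/Z_0 or Z_0/R_L (whichever > 1) = 290/50

VSWR ≈ 5.8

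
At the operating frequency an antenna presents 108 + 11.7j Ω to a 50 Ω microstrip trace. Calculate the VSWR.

VSWR ≈ 2.19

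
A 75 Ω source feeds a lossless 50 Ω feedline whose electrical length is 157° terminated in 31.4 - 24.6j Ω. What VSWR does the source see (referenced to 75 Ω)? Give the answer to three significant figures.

VSWR ≈ 2.03

tan(βl) = -0.424
Z_in = Z_0·(Z_L + jZ_0·tanβl)/(Z_0 + jZ_L·tanβl) = 53.2 − j40 Ω
Γ_s = (Z_in − Z_s)/(Z_in + Z_s) = (-21.8 − j40)/(128 − j40), |Γ_s| = 0.339
VSWR = (1 + |Γ_s|)/(1 − |Γ_s|)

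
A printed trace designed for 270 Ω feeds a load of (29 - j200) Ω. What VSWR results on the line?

VSWR ≈ 14.5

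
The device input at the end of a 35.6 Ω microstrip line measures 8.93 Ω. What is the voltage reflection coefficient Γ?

Γ = -0.599

Γ = (Z_L − Z_0)/(Z_L + Z_0) = (8.93 − 35.6)/(8.93 + 35.6) = -26.67/44.53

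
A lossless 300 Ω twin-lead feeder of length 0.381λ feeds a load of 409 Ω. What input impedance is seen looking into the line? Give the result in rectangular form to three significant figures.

Z_in ≈ 293 + j91.9 Ω

βl = 2π × 0.381 = 137°
tan(βl) = tan(137°) = -0.927
Z_in = Z_0·(Z_L + jZ_0·tanβl)/(Z_0 + jZ_L·tanβl)
     = 300·(409 − j278)/(300 − j379)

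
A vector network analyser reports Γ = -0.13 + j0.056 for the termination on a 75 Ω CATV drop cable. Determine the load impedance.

Z_L = Z_0·(1 + Γ)/(1 − Γ) = 75·(0.87 + j0.056)/(1.13 − j0.056)

Z_L ≈ 57.4 + j6.56 Ω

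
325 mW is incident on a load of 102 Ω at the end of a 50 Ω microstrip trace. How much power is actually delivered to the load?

Γ = (102 − 50)/(102 + 50) = 0.342
|Γ|² = 0.117
P_refl = |Γ|²·P_inc = 38 mW, P_del = (1 − |Γ|²)·P_inc = 287 mW

P_delivered ≈ 287 mW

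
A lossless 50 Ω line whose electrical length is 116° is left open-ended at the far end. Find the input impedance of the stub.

Z_in ≈ +j24.4 Ω

tan(βl) = -2.05
For an open-ended stub, Z_in = −jZ_0·cot(βl) = −jZ_0/tan(βl)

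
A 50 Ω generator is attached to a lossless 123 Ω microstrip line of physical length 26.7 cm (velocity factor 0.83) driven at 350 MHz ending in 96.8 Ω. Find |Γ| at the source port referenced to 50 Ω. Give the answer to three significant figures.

|Γ| ≈ 0.438

λ = v/f = 0.83·c / 350 MHz = 0.711 m
βl = 2π·l/λ = 2π × 0.375 = 135°
tan(βl) = -0.996
Z_in = Z_0·(Z_L + jZ_0·tanβl)/(Z_0 + jZ_L·tanβl) = 119 − j28.9 Ω
Γ_s = (Z_in − Z_s)/(Z_in + Z_s) = (69.4 − j28.9)/(169 − j28.9), |Γ_s| = 0.438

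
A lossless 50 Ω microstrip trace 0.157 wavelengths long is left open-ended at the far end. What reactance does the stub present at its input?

X_in ≈ -33.1 Ω (capacitive)

βl = 2π × 0.157 = 56.5°
tan(βl) = 1.51
For an open-ended stub, Z_in = −jZ_0·cot(βl) = −jZ_0/tan(βl)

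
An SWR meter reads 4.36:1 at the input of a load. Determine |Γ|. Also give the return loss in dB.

|Γ| ≈ 0.627; return loss ≈ 4.06 dB

|Γ| = (S − 1)/(S + 1) = (4.36 − 1)/(4.36 + 1) = 3.36/5.36
RL = −20·log₁₀|Γ| = −20·log₁₀(0.627)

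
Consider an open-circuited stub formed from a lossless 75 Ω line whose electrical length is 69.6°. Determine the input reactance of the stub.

tan(βl) = 2.69
For an open-circuited stub, Z_in = −jZ_0·cot(βl) = −jZ_0/tan(βl)

X_in ≈ -27.9 Ω (capacitive)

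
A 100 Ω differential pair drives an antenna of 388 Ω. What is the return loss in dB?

Γ = (388 − 100)/(388 + 100) = 0.59
RL = −20·log₁₀|Γ| = −20·log₁₀(0.59)

RL ≈ 4.58 dB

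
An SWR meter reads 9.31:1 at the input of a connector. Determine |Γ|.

|Γ| ≈ 0.806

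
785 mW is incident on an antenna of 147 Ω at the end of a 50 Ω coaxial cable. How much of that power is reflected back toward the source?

P_reflected ≈ 190 mW

Γ = (147 − 50)/(147 + 50) = 0.492
|Γ|² = 0.242
P_refl = |Γ|²·P_inc = 190 mW, P_del = (1 − |Γ|²)·P_inc = 595 mW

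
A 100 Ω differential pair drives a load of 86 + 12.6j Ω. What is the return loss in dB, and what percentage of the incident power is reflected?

RL ≈ 19.9 dB; 1.02% of incident power reflected

Γ = (-14 + j12.6)/(186 + j12.6), |Γ| = 0.101
RL = −20·log₁₀(0.101) = 19.9 dB
P_refl/P_inc = |Γ|² = 0.0102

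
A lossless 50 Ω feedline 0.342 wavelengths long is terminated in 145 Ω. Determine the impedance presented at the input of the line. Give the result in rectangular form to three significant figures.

Z_in ≈ 23.4 + j27.4 Ω

βl = 2π × 0.342 = 123°
tan(βl) = tan(123°) = -1.53
Z_in = Z_0·(Z_L + jZ_0·tanβl)/(Z_0 + jZ_L·tanβl)
     = 50·(145 − j76.6)/(50 − j222)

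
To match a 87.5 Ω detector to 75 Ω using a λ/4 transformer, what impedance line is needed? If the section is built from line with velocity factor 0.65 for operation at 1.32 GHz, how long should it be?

Z_qwt ≈ 81 Ω; length ≈ 3.69 cm

Z_qwt = √(Z_0·R_L) = √(75 × 87.5) = √6562
λ = 0.65·c/f = 0.148 m, so l = λ/4 = 0.0369 m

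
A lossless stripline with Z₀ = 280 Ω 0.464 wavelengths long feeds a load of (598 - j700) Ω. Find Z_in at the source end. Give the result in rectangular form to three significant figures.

βl = 2π × 0.464 = 167°
tan(βl) = tan(167°) = -0.23
Z_in = Z_0·(Z_L + jZ_0·tanβl)/(Z_0 + jZ_L·tanβl)
     = 280·(598 − j764)/(119 − j138)

Z_in ≈ 1490 − j72.8 Ω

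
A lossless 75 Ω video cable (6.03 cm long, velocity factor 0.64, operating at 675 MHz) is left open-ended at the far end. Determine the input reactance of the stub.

λ = v/f = 0.64·c / 675 MHz = 0.284 m
βl = 2π·l/λ = 2π × 0.212 = 76.3°
tan(βl) = 4.11
For an open-ended stub, Z_in = −jZ_0·cot(βl) = −jZ_0/tan(βl)

X_in ≈ -18.3 Ω (capacitive)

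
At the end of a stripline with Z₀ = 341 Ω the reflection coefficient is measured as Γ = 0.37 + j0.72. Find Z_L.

Z_L ≈ 128 + j536 Ω

Z_L = Z_0·(1 + Γ)/(1 − Γ) = 341·(1.37 + j0.72)/(0.63 − j0.72)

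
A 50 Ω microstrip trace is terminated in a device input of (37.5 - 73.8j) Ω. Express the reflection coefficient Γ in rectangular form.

Γ = (Z_L − Z_0)/(Z_L + Z_0) = (-12.5 − j73.8)/(87.5 − j73.8)

Γ ≈ 0.332 − j0.563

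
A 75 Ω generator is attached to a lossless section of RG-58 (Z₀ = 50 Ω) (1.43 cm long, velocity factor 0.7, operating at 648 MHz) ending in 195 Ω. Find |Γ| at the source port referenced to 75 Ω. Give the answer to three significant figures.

|Γ| ≈ 0.482

λ = v/f = 0.7·c / 648 MHz = 0.324 m
βl = 2π·l/λ = 2π × 0.0441 = 15.9°
tan(βl) = 0.285
Z_in = Z_0·(Z_L + jZ_0·tanβl)/(Z_0 + jZ_L·tanβl) = 94.4 − j90.6 Ω
Γ_s = (Z_in − Z_s)/(Z_in + Z_s) = (19.4 − j90.6)/(169 − j90.6), |Γ_s| = 0.482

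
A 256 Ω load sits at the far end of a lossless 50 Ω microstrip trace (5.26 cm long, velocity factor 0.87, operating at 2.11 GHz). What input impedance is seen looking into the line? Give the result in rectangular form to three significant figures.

λ = v/f = 0.87·c / 2.11 GHz = 0.124 m
βl = 2π·l/λ = 2π × 0.425 = 153°
tan(βl) = tan(153°) = -0.508
Z_in = Z_0·(Z_L + jZ_0·tanβl)/(Z_0 + jZ_L·tanβl)
     = 50·(256 − j25.4)/(50 − j130)

Z_in ≈ 41.5 + j82.5 Ω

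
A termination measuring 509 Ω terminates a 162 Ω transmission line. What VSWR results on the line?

Γ = (509 − 162)/(509 + 162) = 0.517
VSWR = (1 + 0.517)/(1 − 0.517)

VSWR ≈ 3.14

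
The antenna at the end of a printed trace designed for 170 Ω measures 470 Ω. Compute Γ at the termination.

Γ = (Z_L − Z_0)/(Z_L + Z_0) = (470 − 170)/(470 + 170) = 300/640

Γ = 0.469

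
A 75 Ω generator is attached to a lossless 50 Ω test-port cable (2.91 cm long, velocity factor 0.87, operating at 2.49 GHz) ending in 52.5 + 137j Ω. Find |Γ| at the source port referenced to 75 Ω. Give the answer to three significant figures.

|Γ| ≈ 0.861

λ = v/f = 0.87·c / 2.49 GHz = 0.105 m
βl = 2π·l/λ = 2π × 0.278 = 99.9°
tan(βl) = -5.7
Z_in = Z_0·(Z_L + jZ_0·tanβl)/(Z_0 + jZ_L·tanβl) = 5.64 − j6.88 Ω
Γ_s = (Z_in − Z_s)/(Z_in + Z_s) = (-69.4 − j6.88)/(80.6 − j6.88), |Γ_s| = 0.861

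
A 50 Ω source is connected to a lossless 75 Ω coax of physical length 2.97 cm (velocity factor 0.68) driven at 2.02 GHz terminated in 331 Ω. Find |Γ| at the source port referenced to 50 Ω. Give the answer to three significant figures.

λ = v/f = 0.68·c / 2.02 GHz = 0.101 m
βl = 2π·l/λ = 2π × 0.294 = 106°
tan(βl) = -3.52
Z_in = Z_0·(Z_L + jZ_0·tanβl)/(Z_0 + jZ_L·tanβl) = 18.3 + j20.1 Ω
Γ_s = (Z_in − Z_s)/(Z_in + Z_s) = (-31.7 + j20.1)/(68.3 + j20.1), |Γ_s| = 0.528

|Γ| ≈ 0.528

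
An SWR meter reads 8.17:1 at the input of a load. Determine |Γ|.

|Γ| ≈ 0.782

|Γ| = (S − 1)/(S + 1) = (8.17 − 1)/(8.17 + 1) = 7.17/9.17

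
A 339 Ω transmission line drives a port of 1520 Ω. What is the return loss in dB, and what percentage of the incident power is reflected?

Γ = (1520 − 339)/(1520 + 339) = 0.635
RL = −20·log₁₀(0.635) = 3.94 dB
P_refl/P_inc = |Γ|² = 0.404

RL ≈ 3.94 dB; 40.4% of incident power reflected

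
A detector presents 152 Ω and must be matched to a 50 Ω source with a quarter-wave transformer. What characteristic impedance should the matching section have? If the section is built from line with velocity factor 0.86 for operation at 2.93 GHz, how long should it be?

Z_qwt = √(Z_0·R_L) = √(50 × 152) = √7600
λ = 0.86·c/f = 0.0881 m, so l = λ/4 = 0.022 m

Z_qwt ≈ 87.2 Ω; length ≈ 2.2 cm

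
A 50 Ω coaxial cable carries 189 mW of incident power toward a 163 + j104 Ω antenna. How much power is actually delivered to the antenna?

|Γ| = |(113 + j104)/(213 + j104)| = 0.648
|Γ|² = 0.42
P_refl = |Γ|²·P_inc = 79.3 mW, P_del = (1 − |Γ|²)·P_inc = 110 mW

P_delivered ≈ 110 mW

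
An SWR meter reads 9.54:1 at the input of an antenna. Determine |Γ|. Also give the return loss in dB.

|Γ| = (S − 1)/(S + 1) = (9.54 − 1)/(9.54 + 1) = 8.54/10.5
RL = −20·log₁₀|Γ| = −20·log₁₀(0.81)

|Γ| ≈ 0.81; return loss ≈ 1.83 dB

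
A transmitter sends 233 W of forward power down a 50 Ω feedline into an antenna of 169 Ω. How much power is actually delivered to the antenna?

P_delivered ≈ 164 W

Γ = (169 − 50)/(169 + 50) = 0.543
|Γ|² = 0.295
P_refl = |Γ|²·P_inc = 68.8 W, P_del = (1 − |Γ|²)·P_inc = 164 W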